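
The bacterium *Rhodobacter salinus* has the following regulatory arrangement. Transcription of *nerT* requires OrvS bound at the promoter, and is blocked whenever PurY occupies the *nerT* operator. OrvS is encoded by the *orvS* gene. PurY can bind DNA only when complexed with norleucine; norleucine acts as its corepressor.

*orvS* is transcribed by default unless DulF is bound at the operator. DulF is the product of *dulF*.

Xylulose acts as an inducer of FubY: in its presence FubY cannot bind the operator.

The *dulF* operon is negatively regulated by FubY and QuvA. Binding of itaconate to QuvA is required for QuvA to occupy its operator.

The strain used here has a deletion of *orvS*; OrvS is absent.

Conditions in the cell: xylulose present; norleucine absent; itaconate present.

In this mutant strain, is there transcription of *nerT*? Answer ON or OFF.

OrvS is non-functional in this strain, so it has no effect.
Norleucine is absent, so PurY is inactive.
Required activator OrvS is absent, so *nerT* is not transcribed.

OFF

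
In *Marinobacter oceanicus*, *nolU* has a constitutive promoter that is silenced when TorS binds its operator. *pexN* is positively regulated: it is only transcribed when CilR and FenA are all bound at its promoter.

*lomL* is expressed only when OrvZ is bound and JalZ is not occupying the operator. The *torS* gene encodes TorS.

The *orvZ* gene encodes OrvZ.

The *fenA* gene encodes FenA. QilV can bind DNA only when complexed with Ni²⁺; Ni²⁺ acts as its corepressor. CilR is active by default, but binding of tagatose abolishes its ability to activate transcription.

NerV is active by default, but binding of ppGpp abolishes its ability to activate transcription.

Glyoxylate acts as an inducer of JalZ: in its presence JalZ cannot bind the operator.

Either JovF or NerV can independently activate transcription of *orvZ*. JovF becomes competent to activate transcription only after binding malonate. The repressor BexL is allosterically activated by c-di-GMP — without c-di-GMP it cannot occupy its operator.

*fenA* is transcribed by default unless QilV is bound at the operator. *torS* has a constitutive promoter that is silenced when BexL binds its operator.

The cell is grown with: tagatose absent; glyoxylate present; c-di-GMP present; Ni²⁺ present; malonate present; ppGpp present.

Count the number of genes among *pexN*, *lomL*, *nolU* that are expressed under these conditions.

Tagatose is absent, so CilR is active.
Ni²⁺ is present, so QilV is active.
With repressor QilV bound, *fenA* is not transcribed.
So FenA is not produced.
Required activator FenA is absent, so *pexN* is not transcribed.
→ *pexN* is OFF.
Glyoxylate is present, so JalZ is inactive.
Malonate is present, so JovF is active.
ppGpp is present, so NerV is inactive.
Activator JovF is present, so *orvZ* is transcribed.
So OrvZ is produced and active.
No repressor is bound and OrvZ is active, so *lomL* is transcribed.
→ *lomL* is ON.
c-di-GMP is present, so BexL is active.
With repressor BexL bound, *torS* is not transcribed.
So TorS is not produced.
With no repressor bound, *nolU* is transcribed.
→ *nolU* is ON.
2 of the 3 genes are transcribed.

2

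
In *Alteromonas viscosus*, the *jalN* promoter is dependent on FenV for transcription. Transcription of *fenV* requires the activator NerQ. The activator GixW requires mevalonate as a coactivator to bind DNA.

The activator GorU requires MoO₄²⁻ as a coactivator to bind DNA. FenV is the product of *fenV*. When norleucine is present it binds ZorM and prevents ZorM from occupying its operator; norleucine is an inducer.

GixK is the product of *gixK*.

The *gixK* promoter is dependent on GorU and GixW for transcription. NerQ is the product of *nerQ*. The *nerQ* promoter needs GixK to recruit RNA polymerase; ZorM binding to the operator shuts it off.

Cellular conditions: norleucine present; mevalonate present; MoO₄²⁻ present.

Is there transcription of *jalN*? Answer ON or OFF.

MoO₄²⁻ is present, so GorU is active.
Mevalonate is present, so GixW is active.
No repressor is bound and GorU and GixW are active, so *gixK* is transcribed.
So GixK is produced and active.
Norleucine is present, so ZorM is inactive.
No repressor is bound and GixK is active, so *nerQ* is transcribed.
So NerQ is produced and active.
No repressor is bound and NerQ is active, so *fenV* is transcribed.
So FenV is produced and active.
No repressor is bound and FenV is active, so *jalN* is transcribed.

ON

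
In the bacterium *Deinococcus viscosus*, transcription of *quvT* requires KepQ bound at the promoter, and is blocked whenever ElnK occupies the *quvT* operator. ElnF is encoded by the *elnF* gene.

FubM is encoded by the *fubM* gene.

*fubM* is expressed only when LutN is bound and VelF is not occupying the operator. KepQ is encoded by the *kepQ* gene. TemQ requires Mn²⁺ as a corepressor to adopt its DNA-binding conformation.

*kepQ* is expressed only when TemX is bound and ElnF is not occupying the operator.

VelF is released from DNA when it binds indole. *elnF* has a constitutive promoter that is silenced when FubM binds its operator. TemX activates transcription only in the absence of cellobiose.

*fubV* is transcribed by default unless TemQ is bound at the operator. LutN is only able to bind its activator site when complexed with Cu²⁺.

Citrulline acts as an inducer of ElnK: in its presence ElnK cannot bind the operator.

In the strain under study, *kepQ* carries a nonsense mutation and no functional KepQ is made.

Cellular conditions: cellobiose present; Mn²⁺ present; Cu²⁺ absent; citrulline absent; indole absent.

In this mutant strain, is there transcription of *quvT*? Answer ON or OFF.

KepQ is non-functional in this strain, so it has no effect.
Citrulline is absent, so ElnK is active.
With repressor ElnK bound, *quvT* is not transcribed.

OFF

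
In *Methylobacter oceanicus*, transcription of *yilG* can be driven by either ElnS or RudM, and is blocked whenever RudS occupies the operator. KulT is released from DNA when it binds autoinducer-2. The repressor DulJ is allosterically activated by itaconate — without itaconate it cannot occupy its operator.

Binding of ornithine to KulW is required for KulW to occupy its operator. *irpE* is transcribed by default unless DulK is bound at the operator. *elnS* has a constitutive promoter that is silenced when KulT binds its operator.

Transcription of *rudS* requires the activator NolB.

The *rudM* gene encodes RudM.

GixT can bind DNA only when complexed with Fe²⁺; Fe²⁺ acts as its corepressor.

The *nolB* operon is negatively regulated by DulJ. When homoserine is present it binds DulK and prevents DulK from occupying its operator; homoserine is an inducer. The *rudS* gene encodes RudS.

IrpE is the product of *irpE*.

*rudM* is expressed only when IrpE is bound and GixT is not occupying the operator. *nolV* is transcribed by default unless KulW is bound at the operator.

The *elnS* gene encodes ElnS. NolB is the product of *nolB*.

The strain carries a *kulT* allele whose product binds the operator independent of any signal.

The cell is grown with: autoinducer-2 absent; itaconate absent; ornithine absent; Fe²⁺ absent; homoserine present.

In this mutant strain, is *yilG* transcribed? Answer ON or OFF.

OFF

Itaconate is absent, so DulJ is inactive.
With no repressor bound, *nolB* is transcribed.
So NolB is produced and active.
No repressor is bound and NolB is active, so *rudS* is transcribed.
So RudS is produced and active.
KulT is constitutively active in this strain.
With repressor KulT bound, *elnS* is not transcribed.
So ElnS is not produced.
Homoserine is present, so DulK is inactive.
With no repressor bound, *irpE* is transcribed.
So IrpE is produced and active.
Fe²⁺ is absent, so GixT is inactive.
No repressor is bound and IrpE is active, so *rudM* is transcribed.
So RudM is produced and active.
With repressor RudS bound, *yilG* is not transcribed.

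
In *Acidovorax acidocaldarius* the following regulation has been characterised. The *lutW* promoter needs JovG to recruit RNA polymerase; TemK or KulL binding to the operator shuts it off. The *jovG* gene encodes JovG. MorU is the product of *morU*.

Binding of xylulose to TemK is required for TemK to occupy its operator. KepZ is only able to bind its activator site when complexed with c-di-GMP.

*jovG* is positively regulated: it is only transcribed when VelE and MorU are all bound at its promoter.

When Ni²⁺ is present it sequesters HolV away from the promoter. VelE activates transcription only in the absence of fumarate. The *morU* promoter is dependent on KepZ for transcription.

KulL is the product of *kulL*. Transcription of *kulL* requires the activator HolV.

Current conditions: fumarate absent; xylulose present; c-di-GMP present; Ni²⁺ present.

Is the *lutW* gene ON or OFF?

OFF

Xylulose is present, so TemK is active.
Ni²⁺ is present, so HolV is inactive.
Required activator HolV is absent, so *kulL* is not transcribed.
So KulL is not produced.
Fumarate is absent, so VelE is active.
c-di-GMP is present, so KepZ is active.
No repressor is bound and KepZ is active, so *morU* is transcribed.
So MorU is produced and active.
No repressor is bound and VelE and MorU are active, so *jovG* is transcribed.
So JovG is produced and active.
With repressor TemK bound, *lutW* is not transcribed.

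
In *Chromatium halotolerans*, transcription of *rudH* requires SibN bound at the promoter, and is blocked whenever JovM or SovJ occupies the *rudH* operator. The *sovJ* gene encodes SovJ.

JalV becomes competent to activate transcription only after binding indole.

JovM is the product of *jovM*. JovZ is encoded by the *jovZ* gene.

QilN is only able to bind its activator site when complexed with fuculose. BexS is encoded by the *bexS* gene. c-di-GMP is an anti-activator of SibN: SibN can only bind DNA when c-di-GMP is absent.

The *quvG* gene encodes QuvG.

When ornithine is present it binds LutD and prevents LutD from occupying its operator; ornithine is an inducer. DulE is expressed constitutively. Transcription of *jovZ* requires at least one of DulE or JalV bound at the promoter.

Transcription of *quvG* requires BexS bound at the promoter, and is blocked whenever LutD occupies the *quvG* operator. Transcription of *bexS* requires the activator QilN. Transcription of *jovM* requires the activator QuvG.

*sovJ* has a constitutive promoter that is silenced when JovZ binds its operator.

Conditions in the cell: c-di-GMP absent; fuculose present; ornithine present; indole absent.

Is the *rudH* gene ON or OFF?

c-di-GMP is absent, so SibN is active.
Ornithine is present, so LutD is inactive.
Fuculose is present, so QilN is active.
No repressor is bound and QilN is active, so *bexS* is transcribed.
So BexS is produced and active.
No repressor is bound and BexS is active, so *quvG* is transcribed.
So QuvG is produced and active.
No repressor is bound and QuvG is active, so *jovM* is transcribed.
So JovM is produced and active.
DulE is produced constitutively and is active.
Indole is absent, so JalV is inactive.
Activator DulE is present, so *jovZ* is transcribed.
So JovZ is produced and active.
With repressor JovZ bound, *sovJ* is not transcribed.
So SovJ is not produced.
With repressor JovM bound, *rudH* is not transcribed.

OFF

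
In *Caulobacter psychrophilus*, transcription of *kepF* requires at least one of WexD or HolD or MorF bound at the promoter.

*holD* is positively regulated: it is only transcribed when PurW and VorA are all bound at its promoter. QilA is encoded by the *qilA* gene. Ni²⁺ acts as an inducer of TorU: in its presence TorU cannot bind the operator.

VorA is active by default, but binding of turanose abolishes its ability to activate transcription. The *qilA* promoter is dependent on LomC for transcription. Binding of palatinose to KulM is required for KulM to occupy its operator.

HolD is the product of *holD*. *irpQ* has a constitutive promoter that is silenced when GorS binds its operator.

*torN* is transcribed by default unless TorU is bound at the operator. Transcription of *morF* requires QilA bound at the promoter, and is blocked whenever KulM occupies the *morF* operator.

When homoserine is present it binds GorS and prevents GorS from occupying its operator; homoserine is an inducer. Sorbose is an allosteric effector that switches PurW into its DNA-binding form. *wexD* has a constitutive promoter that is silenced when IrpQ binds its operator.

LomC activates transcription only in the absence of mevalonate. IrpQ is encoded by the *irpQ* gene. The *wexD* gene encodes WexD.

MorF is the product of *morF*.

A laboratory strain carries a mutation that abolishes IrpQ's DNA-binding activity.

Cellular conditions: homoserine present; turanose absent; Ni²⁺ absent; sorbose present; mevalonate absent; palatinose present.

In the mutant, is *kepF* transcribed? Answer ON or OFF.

IrpQ is non-functional in this strain, so it has no effect.
With no repressor bound, *wexD* is transcribed.
So WexD is produced and active.
Sorbose is present, so PurW is active.
Turanose is absent, so VorA is active.
No repressor is bound and PurW and VorA are active, so *holD* is transcribed.
So HolD is produced and active.
Mevalonate is absent, so LomC is active.
No repressor is bound and LomC is active, so *qilA* is transcribed.
So QilA is produced and active.
Palatinose is present, so KulM is active.
With repressor KulM bound, *morF* is not transcribed.
So MorF is not produced.
Activator WexD is present, so *kepF* is transcribed.

ON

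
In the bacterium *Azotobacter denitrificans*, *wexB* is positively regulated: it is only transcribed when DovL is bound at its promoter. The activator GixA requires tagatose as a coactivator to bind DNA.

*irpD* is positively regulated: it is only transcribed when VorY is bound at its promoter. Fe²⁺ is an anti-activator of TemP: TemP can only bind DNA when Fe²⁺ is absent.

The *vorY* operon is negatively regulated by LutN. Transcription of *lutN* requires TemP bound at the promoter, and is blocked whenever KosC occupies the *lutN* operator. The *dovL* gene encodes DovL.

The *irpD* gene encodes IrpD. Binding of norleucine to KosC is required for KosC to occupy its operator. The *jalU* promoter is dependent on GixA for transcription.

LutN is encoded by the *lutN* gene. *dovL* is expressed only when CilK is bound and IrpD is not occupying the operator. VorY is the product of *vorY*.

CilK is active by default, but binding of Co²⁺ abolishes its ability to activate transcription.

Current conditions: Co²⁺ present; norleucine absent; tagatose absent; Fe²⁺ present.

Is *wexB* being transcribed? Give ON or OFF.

OFF

Norleucine is absent, so KosC is inactive.
Fe²⁺ is present, so TemP is inactive.
Required activator TemP is absent, so *lutN* is not transcribed.
So LutN is not produced.
With no repressor bound, *vorY* is transcribed.
So VorY is produced and active.
No repressor is bound and VorY is active, so *irpD* is transcribed.
So IrpD is produced and active.
Co²⁺ is present, so CilK is inactive.
With repressor IrpD bound, *dovL* is not transcribed.
So DovL is not produced.
Required activator DovL is absent, so *wexB* is not transcribed.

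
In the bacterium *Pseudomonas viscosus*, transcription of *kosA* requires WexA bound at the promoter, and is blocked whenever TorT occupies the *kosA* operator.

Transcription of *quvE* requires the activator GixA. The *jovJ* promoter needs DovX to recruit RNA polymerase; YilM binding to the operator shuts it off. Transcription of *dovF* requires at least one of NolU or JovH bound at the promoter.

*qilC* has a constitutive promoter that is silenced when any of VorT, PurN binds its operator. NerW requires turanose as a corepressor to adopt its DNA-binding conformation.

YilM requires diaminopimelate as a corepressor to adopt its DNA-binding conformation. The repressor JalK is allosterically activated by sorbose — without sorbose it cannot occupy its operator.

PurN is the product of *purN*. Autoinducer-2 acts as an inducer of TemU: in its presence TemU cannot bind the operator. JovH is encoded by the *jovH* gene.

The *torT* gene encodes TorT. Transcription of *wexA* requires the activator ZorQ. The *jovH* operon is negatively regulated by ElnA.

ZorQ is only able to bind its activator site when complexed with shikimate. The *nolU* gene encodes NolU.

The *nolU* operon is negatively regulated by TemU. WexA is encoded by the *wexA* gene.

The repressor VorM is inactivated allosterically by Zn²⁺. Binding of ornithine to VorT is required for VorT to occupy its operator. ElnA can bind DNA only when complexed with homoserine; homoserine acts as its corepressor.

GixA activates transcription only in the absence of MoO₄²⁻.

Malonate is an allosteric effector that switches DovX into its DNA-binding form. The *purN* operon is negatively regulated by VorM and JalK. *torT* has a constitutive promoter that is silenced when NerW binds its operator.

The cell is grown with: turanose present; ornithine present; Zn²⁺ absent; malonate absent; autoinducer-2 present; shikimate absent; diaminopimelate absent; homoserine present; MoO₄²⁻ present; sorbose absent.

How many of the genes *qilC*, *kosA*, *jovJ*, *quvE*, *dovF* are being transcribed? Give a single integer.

1

Ornithine is present, so VorT is active.
Zn²⁺ is absent, so VorM is active.
Sorbose is absent, so JalK is inactive.
With repressor VorM bound, *purN* is not transcribed.
So PurN is not produced.
With repressor VorT bound, *qilC* is not transcribed.
→ *qilC* is OFF.
Turanose is present, so NerW is active.
With repressor NerW bound, *torT* is not transcribed.
So TorT is not produced.
Shikimate is absent, so ZorQ is inactive.
Required activator ZorQ is absent, so *wexA* is not transcribed.
So WexA is not produced.
Required activator WexA is absent, so *kosA* is not transcribed.
→ *kosA* is OFF.
Malonate is absent, so DovX is inactive.
Diaminopimelate is absent, so YilM is inactive.
Required activator DovX is absent, so *jovJ* is not transcribed.
→ *jovJ* is OFF.
MoO₄²⁻ is present, so GixA is inactive.
Required activator GixA is absent, so *quvE* is not transcribed.
→ *quvE* is OFF.
Autoinducer-2 is present, so TemU is inactive.
With no repressor bound, *nolU* is transcribed.
So NolU is produced and active.
Homoserine is present, so ElnA is active.
With repressor ElnA bound, *jovH* is not transcribed.
So JovH is not produced.
Activator NolU is present, so *dovF* is transcribed.
→ *dovF* is ON.
1 of the 5 genes is transcribed.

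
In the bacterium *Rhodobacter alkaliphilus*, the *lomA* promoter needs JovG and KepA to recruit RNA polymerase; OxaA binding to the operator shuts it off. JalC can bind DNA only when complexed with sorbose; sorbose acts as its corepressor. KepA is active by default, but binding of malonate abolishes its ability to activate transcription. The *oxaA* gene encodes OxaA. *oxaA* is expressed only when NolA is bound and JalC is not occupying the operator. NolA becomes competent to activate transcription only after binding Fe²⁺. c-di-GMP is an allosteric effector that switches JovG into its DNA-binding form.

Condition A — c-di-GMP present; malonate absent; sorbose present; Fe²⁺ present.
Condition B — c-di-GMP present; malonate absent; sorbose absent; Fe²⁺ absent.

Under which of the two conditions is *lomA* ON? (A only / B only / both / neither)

Condition A:
c-di-GMP is present, so JovG is active.
Malonate is absent, so KepA is active.
Sorbose is present, so JalC is active.
Fe²⁺ is present, so NolA is active.
With repressor JalC bound, *oxaA* is not transcribed.
So OxaA is not produced.
No repressor is bound and JovG and KepA are active, so *lomA* is transcribed.
→ *lomA* is ON in A.
Condition B:
c-di-GMP is present, so JovG is active.
Malonate is absent, so KepA is active.
Sorbose is absent, so JalC is inactive.
Fe²⁺ is absent, so NolA is inactive.
Required activator NolA is absent, so *oxaA* is not transcribed.
So OxaA is not produced.
No repressor is bound and JovG and KepA are active, so *lomA* is transcribed.
→ *lomA* is ON in B.

both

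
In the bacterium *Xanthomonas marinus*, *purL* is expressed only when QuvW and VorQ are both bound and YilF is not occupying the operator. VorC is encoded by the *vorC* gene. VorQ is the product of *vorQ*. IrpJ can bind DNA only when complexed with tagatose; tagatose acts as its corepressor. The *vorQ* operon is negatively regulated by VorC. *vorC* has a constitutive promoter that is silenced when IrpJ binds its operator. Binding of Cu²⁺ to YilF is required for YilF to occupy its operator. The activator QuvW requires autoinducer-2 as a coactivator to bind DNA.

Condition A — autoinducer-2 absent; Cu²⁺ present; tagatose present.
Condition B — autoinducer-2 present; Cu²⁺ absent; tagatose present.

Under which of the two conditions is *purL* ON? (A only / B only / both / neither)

Condition A:
Autoinducer-2 is absent, so QuvW is inactive.
Cu²⁺ is present, so YilF is active.
Tagatose is present, so IrpJ is active.
With repressor IrpJ bound, *vorC* is not transcribed.
So VorC is not produced.
With no repressor bound, *vorQ* is transcribed.
So VorQ is produced and active.
With repressor YilF bound, *purL* is not transcribed.
→ *purL* is OFF in A.
Condition B:
Autoinducer-2 is present, so QuvW is active.
Cu²⁺ is absent, so YilF is inactive.
Tagatose is present, so IrpJ is active.
With repressor IrpJ bound, *vorC* is not transcribed.
So VorC is not produced.
With no repressor bound, *vorQ* is transcribed.
So VorQ is produced and active.
No repressor is bound and QuvW and VorQ are active, so *purL* is transcribed.
→ *purL* is ON in B.

B only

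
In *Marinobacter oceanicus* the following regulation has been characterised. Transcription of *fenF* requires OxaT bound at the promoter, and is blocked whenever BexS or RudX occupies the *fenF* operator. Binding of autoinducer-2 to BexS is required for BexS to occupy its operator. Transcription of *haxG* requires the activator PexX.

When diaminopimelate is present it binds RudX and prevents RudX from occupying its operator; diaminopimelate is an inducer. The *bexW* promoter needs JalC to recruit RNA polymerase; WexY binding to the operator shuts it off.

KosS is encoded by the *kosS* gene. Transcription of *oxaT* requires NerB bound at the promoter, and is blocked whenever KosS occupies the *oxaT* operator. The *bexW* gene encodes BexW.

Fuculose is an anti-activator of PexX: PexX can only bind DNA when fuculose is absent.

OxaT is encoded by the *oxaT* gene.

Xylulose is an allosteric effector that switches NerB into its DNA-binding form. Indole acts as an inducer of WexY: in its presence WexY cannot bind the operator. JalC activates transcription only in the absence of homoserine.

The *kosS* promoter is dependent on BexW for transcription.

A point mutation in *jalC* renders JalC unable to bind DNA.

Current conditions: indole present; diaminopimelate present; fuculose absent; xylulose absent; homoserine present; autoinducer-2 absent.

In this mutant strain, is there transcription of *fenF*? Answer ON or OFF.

Indole is present, so WexY is inactive.
JalC is non-functional in this strain, so it has no effect.
Required activator JalC is absent, so *bexW* is not transcribed.
So BexW is not produced.
Required activator BexW is absent, so *kosS* is not transcribed.
So KosS is not produced.
Xylulose is absent, so NerB is inactive.
Required activator NerB is absent, so *oxaT* is not transcribed.
So OxaT is not produced.
Autoinducer-2 is absent, so BexS is inactive.
Diaminopimelate is present, so RudX is inactive.
Required activator OxaT is absent, so *fenF* is not transcribed.

OFF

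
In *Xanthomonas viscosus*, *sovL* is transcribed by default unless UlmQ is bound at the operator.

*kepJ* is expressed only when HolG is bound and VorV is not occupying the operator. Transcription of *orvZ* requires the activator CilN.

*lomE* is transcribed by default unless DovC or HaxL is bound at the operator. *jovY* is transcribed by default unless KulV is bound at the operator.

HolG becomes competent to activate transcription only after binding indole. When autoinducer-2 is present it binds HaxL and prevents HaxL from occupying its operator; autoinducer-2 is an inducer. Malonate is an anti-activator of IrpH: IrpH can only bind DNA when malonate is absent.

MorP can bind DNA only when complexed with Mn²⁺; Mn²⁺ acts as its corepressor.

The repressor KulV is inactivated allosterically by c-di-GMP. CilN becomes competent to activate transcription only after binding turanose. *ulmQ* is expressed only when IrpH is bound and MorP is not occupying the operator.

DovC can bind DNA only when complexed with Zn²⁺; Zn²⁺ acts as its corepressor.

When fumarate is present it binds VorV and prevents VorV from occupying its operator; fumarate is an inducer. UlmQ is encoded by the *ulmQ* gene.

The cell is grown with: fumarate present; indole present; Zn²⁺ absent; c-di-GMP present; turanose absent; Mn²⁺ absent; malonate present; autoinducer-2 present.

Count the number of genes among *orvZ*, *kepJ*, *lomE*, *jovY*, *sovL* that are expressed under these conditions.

4

Turanose is absent, so CilN is inactive.
Required activator CilN is absent, so *orvZ* is not transcribed.
→ *orvZ* is OFF.
Indole is present, so HolG is active.
Fumarate is present, so VorV is inactive.
No repressor is bound and HolG is active, so *kepJ* is transcribed.
→ *kepJ* is ON.
Zn²⁺ is absent, so DovC is inactive.
Autoinducer-2 is present, so HaxL is inactive.
With no repressor bound, *lomE* is transcribed.
→ *lomE* is ON.
c-di-GMP is present, so KulV is inactive.
With no repressor bound, *jovY* is transcribed.
→ *jovY* is ON.
Malonate is present, so IrpH is inactive.
Mn²⁺ is absent, so MorP is inactive.
Required activator IrpH is absent, so *ulmQ* is not transcribed.
So UlmQ is not produced.
With no repressor bound, *sovL* is transcribed.
→ *sovL* is ON.
4 of the 5 genes are transcribed.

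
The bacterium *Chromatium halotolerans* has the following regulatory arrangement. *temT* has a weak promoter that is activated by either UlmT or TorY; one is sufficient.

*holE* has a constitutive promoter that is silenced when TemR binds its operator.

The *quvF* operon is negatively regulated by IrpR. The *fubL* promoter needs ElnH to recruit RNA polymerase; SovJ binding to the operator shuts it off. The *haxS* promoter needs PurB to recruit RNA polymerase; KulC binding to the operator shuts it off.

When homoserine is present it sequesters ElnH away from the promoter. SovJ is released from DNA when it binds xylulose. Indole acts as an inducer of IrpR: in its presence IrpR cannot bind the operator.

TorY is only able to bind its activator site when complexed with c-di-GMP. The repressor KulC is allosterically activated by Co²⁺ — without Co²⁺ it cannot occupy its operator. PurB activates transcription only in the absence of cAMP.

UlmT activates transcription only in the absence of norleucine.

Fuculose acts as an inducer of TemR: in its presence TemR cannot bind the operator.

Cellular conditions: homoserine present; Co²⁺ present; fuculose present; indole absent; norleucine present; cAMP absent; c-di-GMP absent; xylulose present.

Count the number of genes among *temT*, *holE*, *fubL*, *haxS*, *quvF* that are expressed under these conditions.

1

Norleucine is present, so UlmT is inactive.
c-di-GMP is absent, so TorY is inactive.
No activator is available at the *temT* promoter, so *temT* is not transcribed.
→ *temT* is OFF.
Fuculose is present, so TemR is inactive.
With no repressor bound, *holE* is transcribed.
→ *holE* is ON.
Homoserine is present, so ElnH is inactive.
Xylulose is present, so SovJ is inactive.
Required activator ElnH is absent, so *fubL* is not transcribed.
→ *fubL* is OFF.
cAMP is absent, so PurB is active.
Co²⁺ is present, so KulC is active.
With repressor KulC bound, *haxS* is not transcribed.
→ *haxS* is OFF.
Indole is absent, so IrpR is active.
With repressor IrpR bound, *quvF* is not transcribed.
→ *quvF* is OFF.
1 of the 5 genes is transcribed.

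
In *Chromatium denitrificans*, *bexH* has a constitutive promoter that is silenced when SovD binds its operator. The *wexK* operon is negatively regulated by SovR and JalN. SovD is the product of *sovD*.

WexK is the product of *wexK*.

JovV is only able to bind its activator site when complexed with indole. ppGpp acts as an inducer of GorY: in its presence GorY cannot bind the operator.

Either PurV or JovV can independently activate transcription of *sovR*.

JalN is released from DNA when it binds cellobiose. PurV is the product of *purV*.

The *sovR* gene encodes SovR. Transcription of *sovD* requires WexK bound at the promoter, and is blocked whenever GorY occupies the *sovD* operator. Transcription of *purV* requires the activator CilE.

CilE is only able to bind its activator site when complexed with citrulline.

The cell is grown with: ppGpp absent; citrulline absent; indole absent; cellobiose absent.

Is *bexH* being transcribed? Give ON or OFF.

ON

Citrulline is absent, so CilE is inactive.
Required activator CilE is absent, so *purV* is not transcribed.
So PurV is not produced.
Indole is absent, so JovV is inactive.
No activator is available at the *sovR* promoter, so *sovR* is not transcribed.
So SovR is not produced.
Cellobiose is absent, so JalN is active.
With repressor JalN bound, *wexK* is not transcribed.
So WexK is not produced.
ppGpp is absent, so GorY is active.
With repressor GorY bound, *sovD* is not transcribed.
So SovD is not produced.
With no repressor bound, *bexH* is transcribed.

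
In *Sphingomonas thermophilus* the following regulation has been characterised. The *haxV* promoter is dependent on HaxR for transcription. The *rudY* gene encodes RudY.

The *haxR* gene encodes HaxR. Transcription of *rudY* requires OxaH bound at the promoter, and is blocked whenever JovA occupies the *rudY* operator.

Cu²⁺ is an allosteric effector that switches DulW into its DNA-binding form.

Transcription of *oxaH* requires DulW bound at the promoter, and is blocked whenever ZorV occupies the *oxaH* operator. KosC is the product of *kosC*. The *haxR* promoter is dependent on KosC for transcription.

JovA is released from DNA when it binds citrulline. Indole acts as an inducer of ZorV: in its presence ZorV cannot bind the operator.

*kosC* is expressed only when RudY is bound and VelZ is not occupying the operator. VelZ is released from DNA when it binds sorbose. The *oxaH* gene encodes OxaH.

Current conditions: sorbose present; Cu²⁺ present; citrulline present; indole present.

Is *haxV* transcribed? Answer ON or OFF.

ON

Cu²⁺ is present, so DulW is active.
Indole is present, so ZorV is inactive.
No repressor is bound and DulW is active, so *oxaH* is transcribed.
So OxaH is produced and active.
Citrulline is present, so JovA is inactive.
No repressor is bound and OxaH is active, so *rudY* is transcribed.
So RudY is produced and active.
Sorbose is present, so VelZ is inactive.
No repressor is bound and RudY is active, so *kosC* is transcribed.
So KosC is produced and active.
No repressor is bound and KosC is active, so *haxR* is transcribed.
So HaxR is produced and active.
No repressor is bound and HaxR is active, so *haxV* is transcribed.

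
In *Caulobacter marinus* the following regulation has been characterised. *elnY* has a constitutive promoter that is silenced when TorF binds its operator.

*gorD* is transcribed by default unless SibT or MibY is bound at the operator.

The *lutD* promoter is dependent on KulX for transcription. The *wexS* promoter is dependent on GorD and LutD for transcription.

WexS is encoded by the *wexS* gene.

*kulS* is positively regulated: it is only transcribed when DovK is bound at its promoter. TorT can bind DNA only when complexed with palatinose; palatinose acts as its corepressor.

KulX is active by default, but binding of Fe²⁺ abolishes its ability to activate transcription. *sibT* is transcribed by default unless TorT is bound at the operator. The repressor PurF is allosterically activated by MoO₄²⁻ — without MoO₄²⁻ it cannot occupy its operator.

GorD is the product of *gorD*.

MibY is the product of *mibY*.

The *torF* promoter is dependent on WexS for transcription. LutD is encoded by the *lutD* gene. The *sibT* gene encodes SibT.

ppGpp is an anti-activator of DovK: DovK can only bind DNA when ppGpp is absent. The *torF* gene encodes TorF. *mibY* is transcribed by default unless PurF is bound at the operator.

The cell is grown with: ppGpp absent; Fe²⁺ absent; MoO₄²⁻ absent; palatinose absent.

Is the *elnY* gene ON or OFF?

Palatinose is absent, so TorT is inactive.
With no repressor bound, *sibT* is transcribed.
So SibT is produced and active.
MoO₄²⁻ is absent, so PurF is inactive.
With no repressor bound, *mibY* is transcribed.
So MibY is produced and active.
With repressor SibT bound, *gorD* is not transcribed.
So GorD is not produced.
Fe²⁺ is absent, so KulX is active.
No repressor is bound and KulX is active, so *lutD* is transcribed.
So LutD is produced and active.
Required activator GorD is absent, so *wexS* is not transcribed.
So WexS is not produced.
Required activator WexS is absent, so *torF* is not transcribed.
So TorF is not produced.
With no repressor bound, *elnY* is transcribed.

ON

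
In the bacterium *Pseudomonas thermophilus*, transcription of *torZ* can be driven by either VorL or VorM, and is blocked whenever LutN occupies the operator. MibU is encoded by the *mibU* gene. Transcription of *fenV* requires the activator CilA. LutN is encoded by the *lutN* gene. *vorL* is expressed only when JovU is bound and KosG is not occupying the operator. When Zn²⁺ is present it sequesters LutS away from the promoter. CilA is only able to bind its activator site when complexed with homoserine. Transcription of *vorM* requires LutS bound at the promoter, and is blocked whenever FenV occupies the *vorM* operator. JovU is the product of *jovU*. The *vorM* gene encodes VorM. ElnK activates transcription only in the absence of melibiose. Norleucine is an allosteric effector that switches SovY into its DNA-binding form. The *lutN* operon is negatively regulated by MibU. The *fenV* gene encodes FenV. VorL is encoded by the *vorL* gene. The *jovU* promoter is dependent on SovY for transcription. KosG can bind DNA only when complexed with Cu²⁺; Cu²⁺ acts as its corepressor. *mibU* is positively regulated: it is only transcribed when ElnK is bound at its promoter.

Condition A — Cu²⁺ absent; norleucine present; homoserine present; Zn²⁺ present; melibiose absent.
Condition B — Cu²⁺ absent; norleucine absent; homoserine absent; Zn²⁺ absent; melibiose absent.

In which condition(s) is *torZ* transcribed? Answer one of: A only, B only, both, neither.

both

Condition A:
Cu²⁺ is absent, so KosG is inactive.
Norleucine is present, so SovY is active.
No repressor is bound and SovY is active, so *jovU* is transcribed.
So JovU is produced and active.
No repressor is bound and JovU is active, so *vorL* is transcribed.
So VorL is produced and active.
Homoserine is present, so CilA is active.
No repressor is bound and CilA is active, so *fenV* is transcribed.
So FenV is produced and active.
Zn²⁺ is present, so LutS is inactive.
With repressor FenV bound, *vorM* is not transcribed.
So VorM is not produced.
Melibiose is absent, so ElnK is active.
No repressor is bound and ElnK is active, so *mibU* is transcribed.
So MibU is produced and active.
With repressor MibU bound, *lutN* is not transcribed.
So LutN is not produced.
Activator VorL is present, so *torZ* is transcribed.
→ *torZ* is ON in A.
Condition B:
Cu²⁺ is absent, so KosG is inactive.
Norleucine is absent, so SovY is inactive.
Required activator SovY is absent, so *jovU* is not transcribed.
So JovU is not produced.
Required activator JovU is absent, so *vorL* is not transcribed.
So VorL is not produced.
Homoserine is absent, so CilA is inactive.
Required activator CilA is absent, so *fenV* is not transcribed.
So FenV is not produced.
Zn²⁺ is absent, so LutS is active.
No repressor is bound and LutS is active, so *vorM* is transcribed.
So VorM is produced and active.
Melibiose is absent, so ElnK is active.
No repressor is bound and ElnK is active, so *mibU* is transcribed.
So MibU is produced and active.
With repressor MibU bound, *lutN* is not transcribed.
So LutN is not produced.
Activator VorM is present, so *torZ* is transcribed.
→ *torZ* is ON in B.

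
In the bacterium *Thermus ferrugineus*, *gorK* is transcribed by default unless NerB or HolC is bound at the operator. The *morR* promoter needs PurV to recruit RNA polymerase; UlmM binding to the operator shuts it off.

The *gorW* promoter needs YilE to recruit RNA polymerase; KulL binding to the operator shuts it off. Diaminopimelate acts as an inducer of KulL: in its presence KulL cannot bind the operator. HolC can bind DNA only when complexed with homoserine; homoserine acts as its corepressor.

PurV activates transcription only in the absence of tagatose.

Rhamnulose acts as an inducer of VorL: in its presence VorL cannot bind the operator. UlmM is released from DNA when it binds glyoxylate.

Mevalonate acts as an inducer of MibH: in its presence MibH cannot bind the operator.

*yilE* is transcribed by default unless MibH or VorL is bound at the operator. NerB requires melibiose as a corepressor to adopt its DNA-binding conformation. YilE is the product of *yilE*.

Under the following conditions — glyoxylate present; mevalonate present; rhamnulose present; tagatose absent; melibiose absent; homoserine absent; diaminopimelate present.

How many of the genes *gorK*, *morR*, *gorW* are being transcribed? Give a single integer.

3

Melibiose is absent, so NerB is inactive.
Homoserine is absent, so HolC is inactive.
With no repressor bound, *gorK* is transcribed.
→ *gorK* is ON.
Glyoxylate is present, so UlmM is inactive.
Tagatose is absent, so PurV is active.
No repressor is bound and PurV is active, so *morR* is transcribed.
→ *morR* is ON.
Diaminopimelate is present, so KulL is inactive.
Mevalonate is present, so MibH is inactive.
Rhamnulose is present, so VorL is inactive.
With no repressor bound, *yilE* is transcribed.
So YilE is produced and active.
No repressor is bound and YilE is active, so *gorW* is transcribed.
→ *gorW* is ON.
3 of the 3 genes are transcribed.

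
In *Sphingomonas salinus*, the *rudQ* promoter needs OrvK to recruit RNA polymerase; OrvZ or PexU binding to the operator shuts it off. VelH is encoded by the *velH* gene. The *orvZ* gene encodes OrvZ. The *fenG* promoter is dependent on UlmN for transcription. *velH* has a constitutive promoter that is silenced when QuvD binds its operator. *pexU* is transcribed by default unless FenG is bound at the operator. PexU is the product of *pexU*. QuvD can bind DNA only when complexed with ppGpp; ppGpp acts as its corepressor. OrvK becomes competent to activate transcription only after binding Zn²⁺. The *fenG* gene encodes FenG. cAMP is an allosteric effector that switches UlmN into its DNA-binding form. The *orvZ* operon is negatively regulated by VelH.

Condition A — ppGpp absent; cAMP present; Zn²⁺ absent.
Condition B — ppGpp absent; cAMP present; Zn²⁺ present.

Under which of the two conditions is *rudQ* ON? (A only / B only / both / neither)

B only

Condition A:
ppGpp is absent, so QuvD is inactive.
With no repressor bound, *velH* is transcribed.
So VelH is produced and active.
With repressor VelH bound, *orvZ* is not transcribed.
So OrvZ is not produced.
cAMP is present, so UlmN is active.
No repressor is bound and UlmN is active, so *fenG* is transcribed.
So FenG is produced and active.
With repressor FenG bound, *pexU* is not transcribed.
So PexU is not produced.
Zn²⁺ is absent, so OrvK is inactive.
Required activator OrvK is absent, so *rudQ* is not transcribed.
→ *rudQ* is OFF in A.
Condition B:
ppGpp is absent, so QuvD is inactive.
With no repressor bound, *velH* is transcribed.
So VelH is produced and active.
With repressor VelH bound, *orvZ* is not transcribed.
So OrvZ is not produced.
cAMP is present, so UlmN is active.
No repressor is bound and UlmN is active, so *fenG* is transcribed.
So FenG is produced and active.
With repressor FenG bound, *pexU* is not transcribed.
So PexU is not produced.
Zn²⁺ is present, so OrvK is active.
No repressor is bound and OrvK is active, so *rudQ* is transcribed.
→ *rudQ* is ON in B.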